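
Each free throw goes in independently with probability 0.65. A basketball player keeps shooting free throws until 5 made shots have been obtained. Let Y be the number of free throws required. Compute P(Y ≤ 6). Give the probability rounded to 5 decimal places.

Finishing within 6 free throws ⇔ at least 5 successes in the first 6. With X ~ Binomial(6, 0.65), P(Y ≤ 6) = 1 − P(X ≤ 4).
  k=0: C(6,0)·0.65^0·0.35^6 = 0.0018383
  k=1: C(6,1)·0.65^1·0.35^5 = 0.0204835
  k=2: C(6,2)·0.65^2·0.35^4 = 0.0951021
  k=3: C(6,3)·0.65^3·0.35^3 = 0.2354909
  k=4: C(6,4)·0.65^4·0.35^2 = 0.3280052
1 − 0.6809201 = 0.3190799

0.31908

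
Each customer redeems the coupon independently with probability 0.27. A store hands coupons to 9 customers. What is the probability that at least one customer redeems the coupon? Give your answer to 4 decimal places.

0.9411

P(at least one) = 1 − P(none) = 1 − (1 − 0.27)^9
= 1 − 0.058872 = 0.941128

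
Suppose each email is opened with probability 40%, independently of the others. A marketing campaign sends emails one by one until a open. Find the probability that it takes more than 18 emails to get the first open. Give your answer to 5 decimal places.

0.00010

Y = number of emails to the first success; geometric, p = 0.40.
P(Y > 18) = P(first 18 all fail) = (1−p)^18 = 0.0001016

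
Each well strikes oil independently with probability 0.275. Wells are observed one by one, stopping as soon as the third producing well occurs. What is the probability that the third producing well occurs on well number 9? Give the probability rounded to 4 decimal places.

Y = trial on which the third success occurs; negative binomial, r=3, p=0.275.
P(Y=9) = C(8,2) · p^3 · (1−p)^6
= 28 · 0.020797 · 0.14522 = 0.084564

0.0846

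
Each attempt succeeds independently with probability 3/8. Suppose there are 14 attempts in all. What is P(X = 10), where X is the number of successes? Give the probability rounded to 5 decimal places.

0.00840

X ~ Binomial(n=14, p=0.375).
P(X=10) = C(14,10) · p^10 · (1−p)^4
= 1001 · 5.4994e-05 · 0.15259 = 0.0083998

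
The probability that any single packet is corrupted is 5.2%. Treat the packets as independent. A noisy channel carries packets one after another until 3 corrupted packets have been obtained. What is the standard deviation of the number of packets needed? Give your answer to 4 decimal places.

Y = total packets until the third success; negative binomial with r=3, p=0.052.
SD(Y) = √[r(1−p)/p²] = √(1051.775148) = 32.431083

32.4311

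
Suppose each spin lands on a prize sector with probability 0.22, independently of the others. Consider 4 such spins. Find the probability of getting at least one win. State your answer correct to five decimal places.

P(at least one) = 1 − P(none) = 1 − (1 − 0.22)^4
= 1 − 0.3701506 = 0.6298494

0.62985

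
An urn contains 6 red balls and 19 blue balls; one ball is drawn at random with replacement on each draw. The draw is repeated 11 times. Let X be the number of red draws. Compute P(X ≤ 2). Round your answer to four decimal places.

0.4866

X ~ Binomial(11, 0.24); P(X ≤ 2) = Σ C(11,k) p^k (1−p)^(11−k) over k:
  k=0: C(11,0)·0.24^0·0.76^11 = 0.048860
  k=1: C(11,1)·0.24^1·0.76^10 = 0.169723
  k=2: C(11,2)·0.24^2·0.76^9 = 0.267983
Total = 0.486565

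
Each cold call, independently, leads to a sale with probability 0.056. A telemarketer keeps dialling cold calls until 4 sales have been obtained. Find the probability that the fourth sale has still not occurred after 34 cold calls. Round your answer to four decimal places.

Needing more than 34 cold calls ⇔ fewer than 4 successes in the first 34. With X ~ Binomial(34, 0.056), P(Y > 34) = P(X ≤ 3).
  k=0: C(34,0)·0.056^0·0.944^34 = 0.140944
  k=1: C(34,1)·0.056^1·0.944^33 = 0.284278
  k=2: C(34,2)·0.056^2·0.944^32 = 0.278255
  k=3: C(34,3)·0.056^3·0.944^31 = 0.176071
P(X ≤ 3) = 0.879548

0.8795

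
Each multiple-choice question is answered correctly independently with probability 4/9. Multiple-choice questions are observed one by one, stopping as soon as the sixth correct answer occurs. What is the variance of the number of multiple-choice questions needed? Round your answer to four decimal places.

16.8750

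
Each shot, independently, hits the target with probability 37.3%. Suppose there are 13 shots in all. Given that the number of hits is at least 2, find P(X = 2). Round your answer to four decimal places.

X ~ Binomial(13, 0.373). Want P(X=2 | X≥2) = P(X=2) / P(X≥2).
P(X=2) = C(13,2)·0.373^2·0.627^11 = 0.063893
P(X≥2) = 1 − 0.002315 − 0.017900 = 0.979785
Ratio = 0.063893 / 0.979785 = 0.065212

0.0652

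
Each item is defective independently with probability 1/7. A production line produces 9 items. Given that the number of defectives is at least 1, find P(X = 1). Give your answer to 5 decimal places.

X ~ Binomial(9, 0.142857). Want P(X=1 | X≥1) = P(X=1) / P(X≥1).
P(X=1) = C(9,1)·0.142857^1·0.857143^8 = 0.3746021
P(X≥1) = 1 − 0.2497347 = 0.7502653
Ratio = 0.3746021 / 0.7502653 = 0.4992928

0.49929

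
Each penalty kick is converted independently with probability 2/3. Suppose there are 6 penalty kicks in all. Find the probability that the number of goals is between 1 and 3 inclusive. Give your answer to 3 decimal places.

X ~ Binomial(6, 0.666667); P(1 ≤ X ≤ 3) = Σ C(6,k) p^k (1−p)^(6−k) over k:
  k=1: C(6,1)·0.666667^1·0.333333^5 = 0.01646
  k=2: C(6,2)·0.666667^2·0.333333^4 = 0.08230
  k=3: C(6,3)·0.666667^3·0.333333^3 = 0.21948
Total = 0.31824

0.318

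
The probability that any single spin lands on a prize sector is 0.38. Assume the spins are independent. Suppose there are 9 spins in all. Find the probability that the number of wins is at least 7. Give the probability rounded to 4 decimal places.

0.0184

X ~ Binomial(9, 0.38); P(X ≥ 7) = Σ C(9,k) p^k (1−p)^(9−k) over k:
  k=7: C(9,7)·0.38^7·0.62^2 = 0.015833
  k=8: C(9,8)·0.38^8·0.62^1 = 0.002426
  k=9: C(9,9)·0.38^9·0.62^0 = 0.000165
Total = 0.018425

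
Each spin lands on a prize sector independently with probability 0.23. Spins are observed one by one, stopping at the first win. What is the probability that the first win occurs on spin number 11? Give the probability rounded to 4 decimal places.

0.0169

Geometric (trials to first success), p = 0.23.
P(Y = 11) = (1−p)^10 · p = 0.073267 · 0.23 = 0.016851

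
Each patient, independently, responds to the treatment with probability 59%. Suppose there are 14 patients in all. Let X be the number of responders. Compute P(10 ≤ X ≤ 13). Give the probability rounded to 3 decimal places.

X ~ Binomial(14, 0.59); P(10 ≤ X ≤ 13) = Σ C(14,k) p^k (1−p)^(14−k) over k:
  k=10: C(14,10)·0.59^10·0.41^4 = 0.14457
  k=11: C(14,11)·0.59^11·0.41^3 = 0.07565
  k=12: C(14,12)·0.59^12·0.41^2 = 0.02722
  k=13: C(14,13)·0.59^13·0.41^1 = 0.00603
Total = 0.25347

0.253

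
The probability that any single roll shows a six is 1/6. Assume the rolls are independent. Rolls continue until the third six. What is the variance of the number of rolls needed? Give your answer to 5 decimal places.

90.00000

Y = total rolls until the third success; negative binomial with r=3, p=0.166667.
Var(Y) = r(1−p)/p² = 3·0.833333 / 0.166667² = 90.0000000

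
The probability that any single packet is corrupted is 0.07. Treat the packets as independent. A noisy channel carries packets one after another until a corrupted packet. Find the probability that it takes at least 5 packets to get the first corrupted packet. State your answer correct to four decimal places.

Y = number of packets to the first success; geometric, p = 0.07.
P(Y > 4) = P(first 4 all fail) = (1−p)^4 = 0.748052

0.7481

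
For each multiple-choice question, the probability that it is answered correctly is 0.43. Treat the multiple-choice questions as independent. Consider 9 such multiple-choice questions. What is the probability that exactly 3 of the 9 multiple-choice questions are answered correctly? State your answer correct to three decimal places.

X ~ Binomial(n=9, p=0.43).
P(X=3) = C(9,3) · p^3 · (1−p)^6
= 84 · 0.079507 · 0.034296 = 0.22905

0.229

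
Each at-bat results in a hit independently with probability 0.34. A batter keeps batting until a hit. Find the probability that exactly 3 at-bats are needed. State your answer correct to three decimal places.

Geometric (trials to first success), p = 0.34.
P(Y = 3) = (1−p)^2 · p = 0.4356 · 0.34 = 0.14810

0.148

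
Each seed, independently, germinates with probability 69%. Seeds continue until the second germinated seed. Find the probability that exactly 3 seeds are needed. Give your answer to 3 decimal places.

Y = trial on which the second success occurs; negative binomial, r=2, p=0.69.
P(Y=3) = C(2,1) · p^2 · (1−p)^1
= 2 · 0.4761 · 0.31 = 0.29518

0.295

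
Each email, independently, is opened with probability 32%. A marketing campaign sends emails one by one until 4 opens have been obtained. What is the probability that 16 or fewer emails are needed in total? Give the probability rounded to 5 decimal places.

0.80466

Finishing within 16 emails ⇔ at least 4 successes in the first 16. With X ~ Binomial(16, 0.32), P(Y ≤ 16) = 1 − P(X ≤ 3).
  k=0: C(16,0)·0.32^0·0.68^16 = 0.0020900
  k=1: C(16,1)·0.32^1·0.68^15 = 0.0157363
  k=2: C(16,2)·0.32^2·0.68^14 = 0.0555400
  k=3: C(16,3)·0.32^3·0.68^13 = 0.1219702
1 − 0.1953366 = 0.8046634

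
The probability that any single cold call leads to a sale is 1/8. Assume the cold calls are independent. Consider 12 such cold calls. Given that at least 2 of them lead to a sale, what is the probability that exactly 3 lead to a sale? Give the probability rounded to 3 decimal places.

X ~ Binomial(12, 0.125). Want P(X=3 | X≥2) = P(X=3) / P(X≥2).
P(X=3) = C(12,3)·0.125^3·0.875^9 = 0.12919
P(X≥2) = 1 − 0.20142 − 0.34529 = 0.45330
Ratio = 0.12919 / 0.45330 = 0.28500

0.285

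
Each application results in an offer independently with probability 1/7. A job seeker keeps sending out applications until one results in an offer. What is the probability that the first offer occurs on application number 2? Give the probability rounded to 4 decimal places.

0.1224

Geometric (trials to first success), p = 0.142857.
P(Y = 2) = (1−p)^1 · p = 0.85714 · 0.142857 = 0.122449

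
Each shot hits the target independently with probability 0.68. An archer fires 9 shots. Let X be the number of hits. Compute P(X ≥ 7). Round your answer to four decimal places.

X ~ Binomial(9, 0.68); P(X ≥ 7) = Σ C(9,k) p^k (1−p)^(9−k) over k:
  k=7: C(9,7)·0.68^7·0.32^2 = 0.247836
  k=8: C(9,8)·0.68^8·0.32^1 = 0.131663
  k=9: C(9,9)·0.68^9·0.32^0 = 0.031087
Total = 0.410586

0.4106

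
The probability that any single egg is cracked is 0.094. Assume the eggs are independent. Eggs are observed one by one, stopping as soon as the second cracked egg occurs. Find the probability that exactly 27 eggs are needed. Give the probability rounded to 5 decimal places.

0.01947

Y = trial on which the second success occurs; negative binomial, r=2, p=0.094.
P(Y=27) = C(26,1) · p^2 · (1−p)^25
= 26 · 0.008836 · 0.084763 = 0.0194731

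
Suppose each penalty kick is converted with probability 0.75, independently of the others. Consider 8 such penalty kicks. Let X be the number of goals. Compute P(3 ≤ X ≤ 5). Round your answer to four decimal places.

X ~ Binomial(8, 0.75); P(3 ≤ X ≤ 5) = Σ C(8,k) p^k (1−p)^(8−k) over k:
  k=3: C(8,3)·0.75^3·0.25^5 = 0.023071
  k=4: C(8,4)·0.75^4·0.25^4 = 0.086517
  k=5: C(8,5)·0.75^5·0.25^3 = 0.207642
Total = 0.317230

0.3172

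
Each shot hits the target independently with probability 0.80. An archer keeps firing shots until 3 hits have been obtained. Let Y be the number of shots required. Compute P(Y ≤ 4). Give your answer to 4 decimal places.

Finishing within 4 shots ⇔ at least 3 successes in the first 4. With X ~ Binomial(4, 0.80), P(Y ≤ 4) = 1 − P(X ≤ 2).
  k=0: C(4,0)·0.80^0·0.20^4 = 0.001600
  k=1: C(4,1)·0.80^1·0.20^3 = 0.025600
  k=2: C(4,2)·0.80^2·0.20^2 = 0.153600
1 − 0.180800 = 0.819200

0.8192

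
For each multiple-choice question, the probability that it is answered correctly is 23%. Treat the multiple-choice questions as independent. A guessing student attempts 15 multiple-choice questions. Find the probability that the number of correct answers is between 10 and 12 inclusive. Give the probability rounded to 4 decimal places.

0.0004

X ~ Binomial(15, 0.23); P(10 ≤ X ≤ 12) = Σ C(15,k) p^k (1−p)^(15−k) over k:
  k=10: C(15,10)·0.23^10·0.77^5 = 0.000337
  k=11: C(15,11)·0.23^11·0.77^4 = 0.000046
  k=12: C(15,12)·0.23^12·0.77^3 = 0.000005
Total = 0.000387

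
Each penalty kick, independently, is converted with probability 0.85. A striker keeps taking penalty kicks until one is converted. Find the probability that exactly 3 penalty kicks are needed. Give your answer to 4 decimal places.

0.0191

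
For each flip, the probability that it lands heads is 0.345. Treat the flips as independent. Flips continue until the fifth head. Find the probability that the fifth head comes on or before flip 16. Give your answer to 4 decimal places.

0.6963

Finishing within 16 flips ⇔ at least 5 successes in the first 16. With X ~ Binomial(16, 0.345), P(Y ≤ 16) = 1 − P(X ≤ 4).
  k=0: C(16,0)·0.345^0·0.655^16 = 0.001148
  k=1: C(16,1)·0.345^1·0.655^15 = 0.009673
  k=2: C(16,2)·0.345^2·0.655^14 = 0.038212
  k=3: C(16,3)·0.345^3·0.655^13 = 0.093925
  k=4: C(16,4)·0.345^4·0.655^12 = 0.160784
1 − 0.303742 = 0.696258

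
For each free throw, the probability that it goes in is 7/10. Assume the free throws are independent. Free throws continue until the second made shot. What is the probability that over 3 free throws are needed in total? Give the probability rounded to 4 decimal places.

0.2160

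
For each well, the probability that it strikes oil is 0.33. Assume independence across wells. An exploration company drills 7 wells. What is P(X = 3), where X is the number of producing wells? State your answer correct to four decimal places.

X ~ Binomial(n=7, p=0.33).
P(X=3) = C(7,3) · p^3 · (1−p)^4
= 35 · 0.035937 · 0.20151 = 0.253460

0.2535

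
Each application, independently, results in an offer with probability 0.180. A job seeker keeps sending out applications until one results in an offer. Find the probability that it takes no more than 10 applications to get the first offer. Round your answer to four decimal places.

0.8626

Y = number of applications to the first success; geometric, p = 0.18.
P(Y ≤ 10) = 1 − (1−p)^10 = 1 − 0.137448 = 0.862552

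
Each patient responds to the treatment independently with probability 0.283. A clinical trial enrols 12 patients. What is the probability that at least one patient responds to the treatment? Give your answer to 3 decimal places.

0.982

P(at least one) = 1 − P(none) = 1 − (1 − 0.283)^12
= 1 − 0.01846 = 0.98154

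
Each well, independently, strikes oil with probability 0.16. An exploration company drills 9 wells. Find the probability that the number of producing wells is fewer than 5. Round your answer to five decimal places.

X ~ Binomial(9, 0.16); P(X ≤ 4) = Σ C(9,k) p^k (1−p)^(9−k) over k:
  k=0: C(9,0)·0.16^0·0.84^9 = 0.2082157
  k=1: C(9,1)·0.16^1·0.84^8 = 0.3569413
  k=2: C(9,2)·0.16^2·0.84^7 = 0.2719553
  k=3: C(9,3)·0.16^3·0.84^6 = 0.1208690
  k=4: C(9,4)·0.16^4·0.84^5 = 0.0345340
Total = 0.9925153

0.99252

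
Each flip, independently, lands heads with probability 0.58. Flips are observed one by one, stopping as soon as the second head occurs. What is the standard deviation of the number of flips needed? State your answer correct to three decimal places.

1.580

Y = total flips until the second success; negative binomial with r=2, p=0.58.
SD(Y) = √[r(1−p)/p²] = √(2.49703) = 1.58020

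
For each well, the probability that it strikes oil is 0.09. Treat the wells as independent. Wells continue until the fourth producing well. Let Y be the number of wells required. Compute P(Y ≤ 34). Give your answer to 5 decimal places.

0.36669

Finishing within 34 wells ⇔ at least 4 successes in the first 34. With X ~ Binomial(34, 0.09), P(Y ≤ 34) = 1 − P(X ≤ 3).
  k=0: C(34,0)·0.09^0·0.91^34 = 0.0404956
  k=1: C(34,1)·0.09^1·0.91^33 = 0.1361719
  k=2: C(34,2)·0.09^2·0.91^32 = 0.2222145
  k=3: C(34,3)·0.09^3·0.91^31 = 0.2344241
1 − 0.6333060 = 0.3666940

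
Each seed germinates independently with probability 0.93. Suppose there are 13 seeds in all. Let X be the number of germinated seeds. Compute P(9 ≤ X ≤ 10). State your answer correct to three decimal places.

X ~ Binomial(13, 0.93); P(9 ≤ X ≤ 10) = Σ C(13,k) p^k (1−p)^(13−k) over k:
  k=9: C(13,9)·0.93^9·0.07^4 = 0.00893
  k=10: C(13,10)·0.93^10·0.07^3 = 0.04748
Total = 0.05641

0.056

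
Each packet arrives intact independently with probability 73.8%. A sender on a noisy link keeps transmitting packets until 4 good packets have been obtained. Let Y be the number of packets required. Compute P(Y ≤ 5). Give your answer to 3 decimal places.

0.608

Finishing within 5 packets ⇔ at least 4 successes in the first 5. With X ~ Binomial(5, 0.738), P(Y ≤ 5) = 1 − P(X ≤ 3).
  k=0: C(5,0)·0.738^0·0.262^5 = 0.00123
  k=1: C(5,1)·0.738^1·0.262^4 = 0.01739
  k=2: C(5,2)·0.738^2·0.262^3 = 0.09795
  k=3: C(5,3)·0.738^3·0.262^2 = 0.27591
1 − 0.39249 = 0.60751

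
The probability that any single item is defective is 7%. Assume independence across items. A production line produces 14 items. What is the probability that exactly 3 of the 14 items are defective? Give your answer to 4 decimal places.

X ~ Binomial(n=14, p=0.07).
P(X=3) = C(14,3) · p^3 · (1−p)^11
= 364 · 0.000343 · 0.4501 = 0.056196

0.0562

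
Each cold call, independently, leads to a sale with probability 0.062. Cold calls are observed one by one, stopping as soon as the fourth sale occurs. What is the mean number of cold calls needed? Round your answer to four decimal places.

64.5161

Y = total cold calls until the fourth success; negative binomial with r=4, p=0.062.
E[Y] = r / p = 4 / 0.062 = 64.516129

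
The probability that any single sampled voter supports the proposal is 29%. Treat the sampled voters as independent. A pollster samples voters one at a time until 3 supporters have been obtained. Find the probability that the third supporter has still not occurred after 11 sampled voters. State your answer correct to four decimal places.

Needing more than 11 sampled voters ⇔ fewer than 3 successes in the first 11. With X ~ Binomial(11, 0.29), P(Y > 11) = P(X ≤ 2).
  k=0: C(11,0)·0.29^0·0.71^11 = 0.023112
  k=1: C(11,1)·0.29^1·0.71^10 = 0.103842
  k=2: C(11,2)·0.29^2·0.71^9 = 0.212072
P(X ≤ 2) = 0.339027

0.3390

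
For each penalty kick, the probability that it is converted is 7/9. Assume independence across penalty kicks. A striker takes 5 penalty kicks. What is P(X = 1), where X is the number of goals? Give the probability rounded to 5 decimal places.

0.00948

X ~ Binomial(n=5, p=0.777778).
P(X=1) = C(5,1) · p^1 · (1−p)^4
= 5 · 0.77778 · 0.0024387 = 0.0094836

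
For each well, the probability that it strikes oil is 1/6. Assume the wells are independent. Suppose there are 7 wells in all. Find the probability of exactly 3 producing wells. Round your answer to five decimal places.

X ~ Binomial(n=7, p=0.166667).
P(X=3) = C(7,3) · p^3 · (1−p)^4
= 35 · 0.0046296 · 0.48225 = 0.0781429

0.07814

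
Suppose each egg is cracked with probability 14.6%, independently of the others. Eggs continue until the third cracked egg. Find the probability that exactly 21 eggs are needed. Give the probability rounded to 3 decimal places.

Y = trial on which the third success occurs; negative binomial, r=3, p=0.146.
P(Y=21) = C(20,2) · p^3 · (1−p)^18
= 190 · 0.0031121 · 0.058377 = 0.03452

0.035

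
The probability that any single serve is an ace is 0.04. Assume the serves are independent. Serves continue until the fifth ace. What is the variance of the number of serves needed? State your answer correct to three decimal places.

Y = total serves until the fifth success; negative binomial with r=5, p=0.04.
Var(Y) = r(1−p)/p² = 5·0.96 / 0.04² = 3000.00000

3000.000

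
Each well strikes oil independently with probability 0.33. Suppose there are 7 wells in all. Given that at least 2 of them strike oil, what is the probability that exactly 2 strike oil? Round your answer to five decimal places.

X ~ Binomial(7, 0.33). Want P(X=2 | X≥2) = P(X=2) / P(X≥2).
P(X=2) = C(7,2)·0.33^2·0.67^5 = 0.3087601
P(X≥2) = 1 − 0.0606071 − 0.2089589 = 0.7304340
Ratio = 0.3087601 / 0.7304340 = 0.4227077

0.42271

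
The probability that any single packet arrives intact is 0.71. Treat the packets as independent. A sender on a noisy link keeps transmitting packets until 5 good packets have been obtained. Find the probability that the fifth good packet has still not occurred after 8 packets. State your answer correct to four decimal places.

0.1763

Needing more than 8 packets ⇔ fewer than 5 successes in the first 8. With X ~ Binomial(8, 0.71), P(Y > 8) = P(X ≤ 4).
  k=0: C(8,0)·0.71^0·0.29^8 = 0.000050
  k=1: C(8,1)·0.71^1·0.29^7 = 0.000980
  k=2: C(8,2)·0.71^2·0.29^6 = 0.008396
  k=3: C(8,3)·0.71^3·0.29^5 = 0.041111
  k=4: C(8,4)·0.71^4·0.29^4 = 0.125812
P(X ≤ 4) = 0.176349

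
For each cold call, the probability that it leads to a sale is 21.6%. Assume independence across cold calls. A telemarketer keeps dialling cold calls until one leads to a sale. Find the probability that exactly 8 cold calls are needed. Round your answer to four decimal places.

0.0393

Geometric (trials to first success), p = 0.216.
P(Y = 8) = (1−p)^7 · p = 0.18206 · 0.216 = 0.039325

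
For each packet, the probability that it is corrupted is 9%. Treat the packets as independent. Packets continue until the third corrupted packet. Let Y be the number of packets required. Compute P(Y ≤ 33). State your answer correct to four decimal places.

0.5804

Finishing within 33 packets ⇔ at least 3 successes in the first 33. With X ~ Binomial(33, 0.09), P(Y ≤ 33) = 1 − P(X ≤ 2).
  k=0: C(33,0)·0.09^0·0.91^33 = 0.044501
  k=1: C(33,1)·0.09^1·0.91^32 = 0.145238
  k=2: C(33,2)·0.09^2·0.91^31 = 0.229828
1 − 0.419566 = 0.580434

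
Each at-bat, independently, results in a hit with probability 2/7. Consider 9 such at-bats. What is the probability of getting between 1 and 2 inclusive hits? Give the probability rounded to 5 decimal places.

X ~ Binomial(9, 0.285714); P(1 ≤ X ≤ 2) = Σ C(9,k) p^k (1−p)^(9−k) over k:
  k=1: C(9,1)·0.285714^1·0.714286^8 = 0.1742409
  k=2: C(9,2)·0.285714^2·0.714286^7 = 0.2787855
Total = 0.4530264

0.45303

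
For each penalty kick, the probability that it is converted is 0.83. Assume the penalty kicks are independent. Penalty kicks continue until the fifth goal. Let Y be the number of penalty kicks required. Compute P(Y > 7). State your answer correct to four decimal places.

0.1005

Needing more than 7 penalty kicks ⇔ fewer than 5 successes in the first 7. With X ~ Binomial(7, 0.83), P(Y > 7) = P(X ≤ 4).
  k=0: C(7,0)·0.83^0·0.17^7 = 0.000004
  k=1: C(7,1)·0.83^1·0.17^6 = 0.000140
  k=2: C(7,2)·0.83^2·0.17^5 = 0.002054
  k=3: C(7,3)·0.83^3·0.17^4 = 0.016715
  k=4: C(7,4)·0.83^4·0.17^3 = 0.081607
P(X ≤ 4) = 0.100520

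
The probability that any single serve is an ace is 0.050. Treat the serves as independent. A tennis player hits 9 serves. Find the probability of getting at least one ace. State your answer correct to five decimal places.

P(at least one) = 1 − P(none) = 1 − (1 − 0.05)^9
= 1 − 0.6302494 = 0.3697506

0.36975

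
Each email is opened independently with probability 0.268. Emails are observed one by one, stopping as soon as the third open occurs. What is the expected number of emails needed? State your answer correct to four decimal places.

Y = total emails until the third success; negative binomial with r=3, p=0.268.
E[Y] = r / p = 3 / 0.268 = 11.194030

11.1940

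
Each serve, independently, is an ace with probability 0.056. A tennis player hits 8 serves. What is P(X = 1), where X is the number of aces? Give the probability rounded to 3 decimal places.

X ~ Binomial(n=8, p=0.056).
P(X=1) = C(8,1) · p^1 · (1−p)^7
= 8 · 0.056 · 0.66804 = 0.29928

0.299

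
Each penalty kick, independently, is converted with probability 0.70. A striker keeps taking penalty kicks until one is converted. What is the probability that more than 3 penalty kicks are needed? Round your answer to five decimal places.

Y = number of penalty kicks to the first success; geometric, p = 0.70.
P(Y > 3) = P(first 3 all fail) = (1−p)^3 = 0.0270000

0.02700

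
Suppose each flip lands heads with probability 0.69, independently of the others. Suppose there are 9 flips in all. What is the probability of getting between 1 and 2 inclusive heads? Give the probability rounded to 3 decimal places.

X ~ Binomial(9, 0.69); P(1 ≤ X ≤ 2) = Σ C(9,k) p^k (1−p)^(9−k) over k:
  k=1: C(9,1)·0.69^1·0.31^8 = 0.00053
  k=2: C(9,2)·0.69^2·0.31^7 = 0.00472
Total = 0.00525

0.005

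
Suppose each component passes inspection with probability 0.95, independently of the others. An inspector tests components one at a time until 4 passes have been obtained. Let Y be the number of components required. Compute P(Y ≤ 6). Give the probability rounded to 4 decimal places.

0.9978

Finishing within 6 components ⇔ at least 4 successes in the first 6. With X ~ Binomial(6, 0.95), P(Y ≤ 6) = 1 − P(X ≤ 3).
  k=0: C(6,0)·0.95^0·0.05^6 = 0.000000
  k=1: C(6,1)·0.95^1·0.05^5 = 0.000002
  k=2: C(6,2)·0.95^2·0.05^4 = 0.000085
  k=3: C(6,3)·0.95^3·0.05^3 = 0.002143
1 − 0.002230 = 0.997770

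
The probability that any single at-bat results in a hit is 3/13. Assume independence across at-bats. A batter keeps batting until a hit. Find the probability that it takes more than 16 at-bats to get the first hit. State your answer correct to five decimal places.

0.01503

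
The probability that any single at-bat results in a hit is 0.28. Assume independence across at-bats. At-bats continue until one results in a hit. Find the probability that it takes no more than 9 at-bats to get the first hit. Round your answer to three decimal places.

0.948

Y = number of at-bats to the first success; geometric, p = 0.28.
P(Y ≤ 9) = 1 − (1−p)^9 = 1 − 0.05200 = 0.94800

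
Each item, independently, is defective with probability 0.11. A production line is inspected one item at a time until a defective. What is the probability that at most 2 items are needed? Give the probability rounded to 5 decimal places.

0.20790

Y = number of items to the first success; geometric, p = 0.11.
P(Y ≤ 2) = 1 − (1−p)^2 = 1 − 0.7921000 = 0.2079000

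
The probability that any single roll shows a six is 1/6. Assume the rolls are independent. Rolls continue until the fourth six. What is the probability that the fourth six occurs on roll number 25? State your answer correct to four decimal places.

0.0339

Y = trial on which the fourth success occurs; negative binomial, r=4, p=0.166667.
P(Y=25) = C(24,3) · p^4 · (1−p)^21
= 2024 · 0.0007716 · 0.021737 = 0.033947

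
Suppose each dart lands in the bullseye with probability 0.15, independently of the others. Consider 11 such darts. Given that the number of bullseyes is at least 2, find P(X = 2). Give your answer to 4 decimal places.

X ~ Binomial(11, 0.15). Want P(X=2 | X≥2) = P(X=2) / P(X≥2).
P(X=2) = C(11,2)·0.15^2·0.85^9 = 0.286626
P(X≥2) = 1 − 0.167343 − 0.324843 = 0.507814
Ratio = 0.286626 / 0.507814 = 0.564431

0.5644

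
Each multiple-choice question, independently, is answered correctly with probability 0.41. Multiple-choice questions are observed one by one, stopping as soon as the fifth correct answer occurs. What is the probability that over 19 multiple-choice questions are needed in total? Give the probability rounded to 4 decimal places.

0.0587

Needing more than 19 multiple-choice questions ⇔ fewer than 5 successes in the first 19. With X ~ Binomial(19, 0.41), P(Y > 19) = P(X ≤ 4).
  k=0: C(19,0)·0.41^0·0.59^19 = 0.000044
  k=1: C(19,1)·0.41^1·0.59^18 = 0.000585
  k=2: C(19,2)·0.41^2·0.59^17 = 0.003656
  k=3: C(19,3)·0.41^3·0.59^16 = 0.014398
  k=4: C(19,4)·0.41^4·0.59^15 = 0.040022
P(X ≤ 4) = 0.058705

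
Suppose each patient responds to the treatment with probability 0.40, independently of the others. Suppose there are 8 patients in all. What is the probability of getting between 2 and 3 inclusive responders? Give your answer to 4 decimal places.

0.4877

X ~ Binomial(8, 0.40); P(2 ≤ X ≤ 3) = Σ C(8,k) p^k (1−p)^(8−k) over k:
  k=2: C(8,2)·0.40^2·0.60^6 = 0.209019
  k=3: C(8,3)·0.40^3·0.60^5 = 0.278692
Total = 0.487711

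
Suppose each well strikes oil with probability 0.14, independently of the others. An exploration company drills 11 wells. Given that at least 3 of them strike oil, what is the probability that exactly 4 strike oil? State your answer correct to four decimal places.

0.2304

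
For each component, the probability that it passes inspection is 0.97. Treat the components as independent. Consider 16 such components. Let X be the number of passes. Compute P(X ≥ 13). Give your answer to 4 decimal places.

X ~ Binomial(16, 0.97); P(X ≥ 13) = Σ C(16,k) p^k (1−p)^(16−k) over k:
  k=13: C(16,13)·0.97^13·0.03^3 = 0.010176
  k=14: C(16,14)·0.97^14·0.03^2 = 0.070506
  k=15: C(16,15)·0.97^15·0.03^1 = 0.303961
  k=16: C(16,16)·0.97^16·0.03^0 = 0.614254
Total = 0.998897

0.9989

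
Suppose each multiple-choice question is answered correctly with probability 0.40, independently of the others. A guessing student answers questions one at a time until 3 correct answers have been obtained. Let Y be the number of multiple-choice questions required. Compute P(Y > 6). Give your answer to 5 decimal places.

0.54432

Needing more than 6 multiple-choice questions ⇔ fewer than 3 successes in the first 6. With X ~ Binomial(6, 0.40), P(Y > 6) = P(X ≤ 2).
  k=0: C(6,0)·0.40^0·0.60^6 = 0.0466560
  k=1: C(6,1)·0.40^1·0.60^5 = 0.1866240
  k=2: C(6,2)·0.40^2·0.60^4 = 0.3110400
P(X ≤ 2) = 0.5443200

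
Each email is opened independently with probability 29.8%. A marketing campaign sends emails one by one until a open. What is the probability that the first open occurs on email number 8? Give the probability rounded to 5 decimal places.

Geometric (trials to first success), p = 0.298.
P(Y = 8) = (1−p)^7 · p = 0.084016 · 0.298 = 0.0250366

0.02504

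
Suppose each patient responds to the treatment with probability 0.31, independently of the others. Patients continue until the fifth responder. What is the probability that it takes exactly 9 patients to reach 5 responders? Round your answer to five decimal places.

Y = trial on which the fifth success occurs; negative binomial, r=5, p=0.31.
P(Y=9) = C(8,4) · p^5 · (1−p)^4
= 70 · 0.0028629 · 0.22667 = 0.0454258

0.04543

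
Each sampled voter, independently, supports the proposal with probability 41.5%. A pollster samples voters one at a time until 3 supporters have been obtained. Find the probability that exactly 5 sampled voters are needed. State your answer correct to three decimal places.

0.147

Y = trial on which the third success occurs; negative binomial, r=3, p=0.415.
P(Y=5) = C(4,2) · p^3 · (1−p)^2
= 6 · 0.071473 · 0.34223 = 0.14676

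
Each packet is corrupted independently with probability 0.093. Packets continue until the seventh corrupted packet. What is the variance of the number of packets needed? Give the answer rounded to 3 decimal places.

734.073

Y = total packets until the seventh success; negative binomial with r=7, p=0.093.
Var(Y) = r(1−p)/p² = 7·0.907 / 0.093² = 734.07330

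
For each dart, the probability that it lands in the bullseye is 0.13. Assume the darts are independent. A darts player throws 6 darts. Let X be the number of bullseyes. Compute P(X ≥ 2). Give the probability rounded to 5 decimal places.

X ~ Binomial(6, 0.13); P(X ≥ 2) = Σ C(6,k) p^k (1−p)^(6−k) over k:
  k=2: C(6,2)·0.13^2·0.87^4 = 0.1452295
  k=3: C(6,3)·0.13^3·0.87^3 = 0.0289346
  k=4: C(6,4)·0.13^4·0.87^2 = 0.0032427
  k=5: C(6,5)·0.13^5·0.87^1 = 0.0001938
  k=6: C(6,6)·0.13^6·0.87^0 = 0.0000048
Total = 0.1776055

0.17761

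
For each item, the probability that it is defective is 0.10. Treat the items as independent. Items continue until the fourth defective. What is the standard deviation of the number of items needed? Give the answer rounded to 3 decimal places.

18.974

Y = total items until the fourth success; negative binomial with r=4, p=0.10.
SD(Y) = √[r(1−p)/p²] = √(360.00000) = 18.97367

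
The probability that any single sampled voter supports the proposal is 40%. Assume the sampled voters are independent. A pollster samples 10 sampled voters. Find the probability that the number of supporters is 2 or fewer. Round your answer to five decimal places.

X ~ Binomial(10, 0.40); P(X ≤ 2) = Σ C(10,k) p^k (1−p)^(10−k) over k:
  k=0: C(10,0)·0.40^0·0.60^10 = 0.0060466
  k=1: C(10,1)·0.40^1·0.60^9 = 0.0403108
  k=2: C(10,2)·0.40^2·0.60^8 = 0.1209324
Total = 0.1672898

0.16729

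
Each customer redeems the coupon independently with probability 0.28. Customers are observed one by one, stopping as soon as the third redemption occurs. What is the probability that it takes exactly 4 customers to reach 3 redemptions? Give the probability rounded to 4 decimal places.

Y = trial on which the third success occurs; negative binomial, r=3, p=0.28.
P(Y=4) = C(3,2) · p^3 · (1−p)^1
= 3 · 0.021952 · 0.72 = 0.047416

0.0474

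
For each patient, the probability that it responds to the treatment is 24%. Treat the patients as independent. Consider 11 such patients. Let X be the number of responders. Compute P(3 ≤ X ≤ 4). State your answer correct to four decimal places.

X ~ Binomial(11, 0.24); P(3 ≤ X ≤ 4) = Σ C(11,k) p^k (1−p)^(11−k) over k:
  k=3: C(11,3)·0.24^3·0.76^8 = 0.253879
  k=4: C(11,4)·0.24^4·0.76^7 = 0.160344
Total = 0.414223

0.4142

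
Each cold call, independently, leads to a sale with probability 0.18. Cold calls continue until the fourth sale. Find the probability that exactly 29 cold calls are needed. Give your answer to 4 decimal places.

Y = trial on which the fourth success occurs; negative binomial, r=4, p=0.18.
P(Y=29) = C(28,3) · p^4 · (1−p)^25
= 3276 · 0.0010498 · 0.007004 = 0.024087

0.0241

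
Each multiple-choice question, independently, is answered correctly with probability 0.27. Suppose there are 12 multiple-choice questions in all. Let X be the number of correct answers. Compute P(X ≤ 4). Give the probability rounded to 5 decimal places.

X ~ Binomial(12, 0.27); P(X ≤ 4) = Σ C(12,k) p^k (1−p)^(12−k) over k:
  k=0: C(12,0)·0.27^0·0.73^12 = 0.0229020
  k=1: C(12,1)·0.27^1·0.73^11 = 0.1016474
  k=2: C(12,2)·0.27^2·0.73^10 = 0.2067760
  k=3: C(12,3)·0.27^3·0.73^9 = 0.2549293
  k=4: C(12,4)·0.27^4·0.73^8 = 0.2121500
Total = 0.7984048

0.79840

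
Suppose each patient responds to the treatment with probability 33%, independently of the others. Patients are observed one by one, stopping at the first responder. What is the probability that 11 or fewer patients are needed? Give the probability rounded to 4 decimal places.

0.9878

Y = number of patients to the first success; geometric, p = 0.33.
P(Y ≤ 11) = 1 − (1−p)^11 = 1 − 0.012213 = 0.987787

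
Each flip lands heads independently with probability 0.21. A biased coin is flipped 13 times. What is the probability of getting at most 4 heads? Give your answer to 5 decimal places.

X ~ Binomial(13, 0.21); P(X ≤ 4) = Σ C(13,k) p^k (1−p)^(13−k) over k:
  k=0: C(13,0)·0.21^0·0.79^13 = 0.0466823
  k=1: C(13,1)·0.21^1·0.79^12 = 0.1613198
  k=2: C(13,2)·0.21^2·0.79^11 = 0.2572949
  k=3: C(13,3)·0.21^3·0.79^10 = 0.2507811
  k=4: C(13,4)·0.21^4·0.79^9 = 0.1666583
Total = 0.8827365

0.88274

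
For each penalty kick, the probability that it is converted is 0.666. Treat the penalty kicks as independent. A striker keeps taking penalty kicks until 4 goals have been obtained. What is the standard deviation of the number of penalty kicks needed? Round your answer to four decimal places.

Y = total penalty kicks until the fourth success; negative binomial with r=4, p=0.666.
SD(Y) = √[r(1−p)/p²] = √(3.012021) = 1.735518

1.7355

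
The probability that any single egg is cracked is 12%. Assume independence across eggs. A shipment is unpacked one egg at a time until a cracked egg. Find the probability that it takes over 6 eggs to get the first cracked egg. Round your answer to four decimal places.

Y = number of eggs to the first success; geometric, p = 0.12.
P(Y > 6) = P(first 6 all fail) = (1−p)^6 = 0.464404

0.4644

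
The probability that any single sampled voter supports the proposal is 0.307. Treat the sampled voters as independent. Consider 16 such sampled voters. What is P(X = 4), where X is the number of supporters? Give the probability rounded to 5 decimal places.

0.19835

X ~ Binomial(n=16, p=0.307).
P(X=4) = C(16,4) · p^4 · (1−p)^12
= 1820 · 0.0088829 · 0.012269 = 0.1983461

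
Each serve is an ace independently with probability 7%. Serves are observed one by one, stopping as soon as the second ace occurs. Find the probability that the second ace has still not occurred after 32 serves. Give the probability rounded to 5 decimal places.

0.33422

Needing more than 32 serves ⇔ fewer than 2 successes in the first 32. With X ~ Binomial(32, 0.07), P(Y > 32) = P(X ≤ 1).
  k=0: C(32,0)·0.07^0·0.93^32 = 0.0980515
  k=1: C(32,1)·0.07^1·0.93^31 = 0.2361671
P(X ≤ 1) = 0.3342186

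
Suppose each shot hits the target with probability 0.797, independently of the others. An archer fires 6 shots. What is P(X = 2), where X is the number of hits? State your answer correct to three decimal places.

X ~ Binomial(n=6, p=0.797).
P(X=2) = C(6,2) · p^2 · (1−p)^4
= 15 · 0.63521 · 0.0016982 = 0.01618

0.016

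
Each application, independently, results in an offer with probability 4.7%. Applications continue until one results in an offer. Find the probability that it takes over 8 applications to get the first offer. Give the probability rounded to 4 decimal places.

0.6804

Y = number of applications to the first success; geometric, p = 0.047.
P(Y > 8) = P(first 8 all fail) = (1−p)^8 = 0.680367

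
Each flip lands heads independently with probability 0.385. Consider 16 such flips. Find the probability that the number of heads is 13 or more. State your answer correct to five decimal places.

X ~ Binomial(16, 0.385); P(X ≥ 13) = Σ C(16,k) p^k (1−p)^(16−k) over k:
  k=13: C(16,13)·0.385^13·0.615^3 = 0.0005319
  k=14: C(16,14)·0.385^14·0.615^2 = 0.0000713
  k=15: C(16,15)·0.385^15·0.615^1 = 0.0000060
  k=16: C(16,16)·0.385^16·0.615^0 = 0.0000002
Total = 0.0006094

0.00061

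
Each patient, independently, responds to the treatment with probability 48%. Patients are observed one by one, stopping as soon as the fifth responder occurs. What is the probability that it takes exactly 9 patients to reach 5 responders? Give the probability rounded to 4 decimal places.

Y = trial on which the fifth success occurs; negative binomial, r=5, p=0.48.
P(Y=9) = C(8,4) · p^5 · (1−p)^4
= 70 · 0.02548 · 0.073116 = 0.130412

0.1304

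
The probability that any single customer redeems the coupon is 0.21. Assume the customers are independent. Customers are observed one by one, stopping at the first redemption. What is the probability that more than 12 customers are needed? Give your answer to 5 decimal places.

Y = number of customers to the first success; geometric, p = 0.21.
P(Y > 12) = P(first 12 all fail) = (1−p)^12 = 0.0590915

0.05909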